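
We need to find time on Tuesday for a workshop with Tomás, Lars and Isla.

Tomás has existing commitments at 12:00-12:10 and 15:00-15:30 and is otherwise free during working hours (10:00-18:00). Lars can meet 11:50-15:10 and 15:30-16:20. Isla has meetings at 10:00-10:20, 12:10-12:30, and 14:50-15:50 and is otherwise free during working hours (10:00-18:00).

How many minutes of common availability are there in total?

180 minutes

Tomás free within 10:00–18:00: 10:00–12:00, 12:10–15:00, 15:30–18:00.
Isla free within 10:00–18:00: 10:20–12:10, 12:30–14:50, 15:50–18:00.
Tomás ∩ Lars: 11:50–12:00, 12:10–15:00, 15:30–16:20.
Tomás ∩ Lars ∩ Isla: 11:50–12:00, 12:30–14:50, 15:50–16:20.
Total common minutes: 10 + 140 + 30 = 180.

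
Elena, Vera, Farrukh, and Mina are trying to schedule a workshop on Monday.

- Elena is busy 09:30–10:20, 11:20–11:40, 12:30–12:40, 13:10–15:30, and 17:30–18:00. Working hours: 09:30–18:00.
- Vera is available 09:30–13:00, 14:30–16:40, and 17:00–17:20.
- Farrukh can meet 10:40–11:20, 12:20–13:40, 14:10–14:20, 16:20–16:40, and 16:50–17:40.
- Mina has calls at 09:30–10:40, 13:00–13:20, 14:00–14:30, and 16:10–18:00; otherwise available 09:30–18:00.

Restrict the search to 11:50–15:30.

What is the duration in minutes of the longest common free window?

Elena free within 09:30–18:00: 10:20–11:20, 11:40–12:30, 12:40–13:10, 15:30–17:30.
Mina free within 09:30–18:00: 10:40–13:00, 13:20–14:00, 14:30–16:10.
Elena ∩ Vera: 10:20–11:20, 11:40–12:30, 12:40–13:00, 15:30–16:40, 17:00–17:20.
Elena ∩ Vera ∩ Farrukh: 10:40–11:20, 12:20–12:30, 12:40–13:00, 16:20–16:40, 17:00–17:20.
Elena ∩ Vera ∩ Farrukh ∩ Mina: 10:40–11:20, 12:20–12:30, 12:40–13:00.
Restricted to 11:50–15:30: 12:20–12:30, 12:40–13:00.
Common window lengths: 10, 20 min; longest is 20.

20 minutes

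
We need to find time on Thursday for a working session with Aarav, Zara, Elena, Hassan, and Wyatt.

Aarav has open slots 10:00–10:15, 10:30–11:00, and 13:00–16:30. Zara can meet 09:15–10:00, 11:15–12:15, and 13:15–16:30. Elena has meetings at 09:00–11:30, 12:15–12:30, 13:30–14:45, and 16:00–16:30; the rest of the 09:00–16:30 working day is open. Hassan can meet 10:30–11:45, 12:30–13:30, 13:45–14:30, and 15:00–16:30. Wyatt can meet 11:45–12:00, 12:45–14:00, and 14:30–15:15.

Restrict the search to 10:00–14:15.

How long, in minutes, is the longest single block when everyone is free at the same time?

Elena free within 09:00–16:30: 11:30–12:15, 12:30–13:30, 14:45–16:00.
Aarav ∩ Zara: 13:15–16:30.
Aarav ∩ Zara ∩ Elena: 13:15–13:30, 14:45–16:00.
Aarav ∩ Zara ∩ Elena ∩ Hassan: 13:15–13:30, 15:00–16:00.
Aarav ∩ Zara ∩ Elena ∩ Hassan ∩ Wyatt: 13:15–13:30, 15:00–15:15.
Restricted to 10:00–14:15: 13:15–13:30.
Single common window of 15 minutes.

15 minutes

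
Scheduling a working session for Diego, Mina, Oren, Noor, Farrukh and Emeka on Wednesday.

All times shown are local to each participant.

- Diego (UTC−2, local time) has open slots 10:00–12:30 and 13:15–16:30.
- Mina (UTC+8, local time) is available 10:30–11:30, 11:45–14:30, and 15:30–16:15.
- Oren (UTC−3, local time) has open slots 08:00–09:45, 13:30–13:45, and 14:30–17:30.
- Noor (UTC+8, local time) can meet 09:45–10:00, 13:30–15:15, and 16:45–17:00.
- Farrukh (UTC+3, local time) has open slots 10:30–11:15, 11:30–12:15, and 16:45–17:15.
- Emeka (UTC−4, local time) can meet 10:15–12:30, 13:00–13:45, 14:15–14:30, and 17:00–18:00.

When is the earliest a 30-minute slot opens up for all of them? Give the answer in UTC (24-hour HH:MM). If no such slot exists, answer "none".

Diego → UTC: 12:00–14:30, 15:15–18:30.
Mina → UTC: 02:30–03:30, 03:45–06:30, 07:30–08:15.
Oren → UTC: 11:00–12:45, 16:30–16:45, 17:30–20:30.
Noor → UTC: 01:45–02:00, 05:30–07:15, 08:45–09:00.
Farrukh → UTC: 07:30–08:15, 08:30–09:15, 13:45–14:15.
Emeka → UTC: 14:15–16:30, 17:00–17:45, 18:15–18:30, 21:00–22:00.
Diego ∩ Mina: (none).
Diego ∩ Mina ∩ Oren: (none).
Diego ∩ Mina ∩ Oren ∩ Noor: (none).
Diego ∩ Mina ∩ Oren ∩ Noor ∩ Farrukh: (none).
Diego ∩ Mina ∩ Oren ∩ Noor ∩ Farrukh ∩ Emeka: (none).
Windows ≥ 30 min: (none).

none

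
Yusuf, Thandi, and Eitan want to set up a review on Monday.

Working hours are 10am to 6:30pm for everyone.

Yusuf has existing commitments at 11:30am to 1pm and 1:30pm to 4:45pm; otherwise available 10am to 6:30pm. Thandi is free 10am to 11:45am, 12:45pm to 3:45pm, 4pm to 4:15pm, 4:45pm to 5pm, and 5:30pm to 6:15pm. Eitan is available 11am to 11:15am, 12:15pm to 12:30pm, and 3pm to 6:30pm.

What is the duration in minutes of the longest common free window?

45 minutes

Yusuf free within 10:00–18:30: 10:00–11:30, 13:00–13:30, 16:45–18:30.
Yusuf ∩ Thandi: 10:00–11:30, 13:00–13:30, 16:45–17:00, 17:30–18:15.
Yusuf ∩ Thandi ∩ Eitan: 11:00–11:15, 16:45–17:00, 17:30–18:15.
Common window lengths: 15, 15, 45 min; longest is 45.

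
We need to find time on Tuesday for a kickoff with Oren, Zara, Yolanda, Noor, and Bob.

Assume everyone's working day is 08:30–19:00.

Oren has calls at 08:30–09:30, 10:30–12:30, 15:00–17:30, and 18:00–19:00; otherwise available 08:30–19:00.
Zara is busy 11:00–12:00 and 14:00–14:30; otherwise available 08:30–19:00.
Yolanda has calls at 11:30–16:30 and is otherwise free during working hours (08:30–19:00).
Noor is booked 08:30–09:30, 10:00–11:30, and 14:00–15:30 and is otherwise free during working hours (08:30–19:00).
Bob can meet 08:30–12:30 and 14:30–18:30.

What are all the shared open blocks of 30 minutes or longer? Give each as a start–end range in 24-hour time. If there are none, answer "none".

09:30–10:00, 17:30–18:00

Oren free within 08:30–19:00: 09:30–10:30, 12:30–15:00, 17:30–18:00.
Zara free within 08:30–19:00: 08:30–11:00, 12:00–14:00, 14:30–19:00.
Yolanda free within 08:30–19:00: 08:30–11:30, 16:30–19:00.
Noor free within 08:30–19:00: 09:30–10:00, 11:30–14:00, 15:30–19:00.
Oren ∩ Zara: 09:30–10:30, 12:30–14:00, 14:30–15:00, 17:30–18:00.
Oren ∩ Zara ∩ Yolanda: 09:30–10:30, 17:30–18:00.
Oren ∩ Zara ∩ Yolanda ∩ Noor: 09:30–10:00, 17:30–18:00.
Oren ∩ Zara ∩ Yolanda ∩ Noor ∩ Bob: 09:30–10:00, 17:30–18:00.
Windows ≥ 30 min: 09:30–10:00, 17:30–18:00.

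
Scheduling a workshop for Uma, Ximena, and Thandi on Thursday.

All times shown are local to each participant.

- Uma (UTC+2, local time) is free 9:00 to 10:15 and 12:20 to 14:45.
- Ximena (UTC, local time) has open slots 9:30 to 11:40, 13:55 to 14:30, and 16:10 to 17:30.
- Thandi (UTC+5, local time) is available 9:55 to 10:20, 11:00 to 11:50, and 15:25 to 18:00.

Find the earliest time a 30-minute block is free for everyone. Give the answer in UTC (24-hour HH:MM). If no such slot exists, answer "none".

Uma → UTC: 07:00–08:15, 10:20–12:45.
Ximena → UTC: 09:30–11:40, 13:55–14:30, 16:10–17:30.
Thandi → UTC: 04:55–05:20, 06:00–06:50, 10:25–13:00.
Uma ∩ Ximena: 10:20–11:40.
Uma ∩ Ximena ∩ Thandi: 10:25–11:40.
Windows ≥ 30 min: 10:25–11:40.
Earliest such window starts at 10:25.

10:25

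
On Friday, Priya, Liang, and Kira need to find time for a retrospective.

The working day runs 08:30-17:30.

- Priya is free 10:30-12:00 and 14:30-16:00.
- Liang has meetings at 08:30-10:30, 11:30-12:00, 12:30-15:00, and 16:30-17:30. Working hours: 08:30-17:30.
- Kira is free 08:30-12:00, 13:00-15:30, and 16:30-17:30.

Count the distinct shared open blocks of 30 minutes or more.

2

Liang free within 08:30–17:30: 10:30–11:30, 12:00–12:30, 15:00–16:30.
Priya ∩ Liang: 10:30–11:30, 15:00–16:00.
Priya ∩ Liang ∩ Kira: 10:30–11:30, 15:00–15:30.
Windows ≥ 30 min: 10:30–11:30, 15:00–15:30.
That's 2 windows.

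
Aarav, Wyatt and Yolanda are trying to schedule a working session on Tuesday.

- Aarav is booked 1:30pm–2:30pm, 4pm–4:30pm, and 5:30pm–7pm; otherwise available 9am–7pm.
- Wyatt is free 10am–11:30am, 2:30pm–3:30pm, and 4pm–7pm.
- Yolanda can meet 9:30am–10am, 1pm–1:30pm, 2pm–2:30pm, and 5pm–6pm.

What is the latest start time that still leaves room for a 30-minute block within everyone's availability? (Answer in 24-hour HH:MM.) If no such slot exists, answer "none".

17:00

Aarav free within 09:00–19:00: 09:00–13:30, 14:30–16:00, 16:30–17:30.
Aarav ∩ Wyatt: 10:00–11:30, 14:30–15:30, 16:30–17:30.
Aarav ∩ Wyatt ∩ Yolanda: 17:00–17:30.
Windows ≥ 30 min: 17:00–17:30.
Latest start in the last window 17:00–17:30 is 17:30 − 30 min = 17:00.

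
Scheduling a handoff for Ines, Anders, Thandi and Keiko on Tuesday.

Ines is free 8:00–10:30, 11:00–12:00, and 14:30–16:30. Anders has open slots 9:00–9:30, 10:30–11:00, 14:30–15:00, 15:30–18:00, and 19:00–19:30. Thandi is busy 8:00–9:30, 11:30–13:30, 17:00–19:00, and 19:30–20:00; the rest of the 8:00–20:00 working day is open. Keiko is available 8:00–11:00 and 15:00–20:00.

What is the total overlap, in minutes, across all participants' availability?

60 minutes

Thandi free within 08:00–20:00: 09:30–11:30, 13:30–17:00, 19:00–19:30.
Ines ∩ Anders: 09:00–09:30, 14:30–15:00, 15:30–16:30.
Ines ∩ Anders ∩ Thandi: 14:30–15:00, 15:30–16:30.
Ines ∩ Anders ∩ Thandi ∩ Keiko: 15:30–16:30.
Total common minutes: 60.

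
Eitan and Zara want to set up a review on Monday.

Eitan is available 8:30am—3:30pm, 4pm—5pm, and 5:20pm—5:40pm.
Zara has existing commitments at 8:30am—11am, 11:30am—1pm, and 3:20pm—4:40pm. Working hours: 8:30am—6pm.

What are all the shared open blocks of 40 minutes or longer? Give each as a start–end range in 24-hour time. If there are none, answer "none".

Zara free within 08:30–18:00: 11:00–11:30, 13:00–15:20, 16:40–18:00.
Eitan ∩ Zara: 11:00–11:30, 13:00–15:20, 16:40–17:00, 17:20–17:40.
Windows ≥ 40 min: 13:00–15:20.

13:00–15:20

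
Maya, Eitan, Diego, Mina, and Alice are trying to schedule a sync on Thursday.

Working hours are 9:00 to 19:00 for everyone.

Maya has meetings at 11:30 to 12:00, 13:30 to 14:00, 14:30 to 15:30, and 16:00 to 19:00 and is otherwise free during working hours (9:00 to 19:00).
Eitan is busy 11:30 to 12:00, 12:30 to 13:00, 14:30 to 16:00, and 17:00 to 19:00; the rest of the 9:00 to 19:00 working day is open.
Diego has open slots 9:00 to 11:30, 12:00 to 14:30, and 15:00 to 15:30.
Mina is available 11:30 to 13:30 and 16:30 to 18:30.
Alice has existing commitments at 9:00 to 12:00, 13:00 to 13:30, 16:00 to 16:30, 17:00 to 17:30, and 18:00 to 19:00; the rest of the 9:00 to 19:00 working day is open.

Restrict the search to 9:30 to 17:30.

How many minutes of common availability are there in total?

Maya free within 09:00–19:00: 09:00–11:30, 12:00–13:30, 14:00–14:30, 15:30–16:00.
Eitan free within 09:00–19:00: 09:00–11:30, 12:00–12:30, 13:00–14:30, 16:00–17:00.
Alice free within 09:00–19:00: 12:00–13:00, 13:30–16:00, 16:30–17:00, 17:30–18:00.
Maya ∩ Eitan: 09:00–11:30, 12:00–12:30, 13:00–13:30, 14:00–14:30.
Maya ∩ Eitan ∩ Diego: 09:00–11:30, 12:00–12:30, 13:00–13:30, 14:00–14:30.
Maya ∩ Eitan ∩ Diego ∩ Mina: 12:00–12:30, 13:00–13:30.
Maya ∩ Eitan ∩ Diego ∩ Mina ∩ Alice: 12:00–12:30.
Restricted to 09:30–17:30: 12:00–12:30.
Total common minutes: 30.

30 minutes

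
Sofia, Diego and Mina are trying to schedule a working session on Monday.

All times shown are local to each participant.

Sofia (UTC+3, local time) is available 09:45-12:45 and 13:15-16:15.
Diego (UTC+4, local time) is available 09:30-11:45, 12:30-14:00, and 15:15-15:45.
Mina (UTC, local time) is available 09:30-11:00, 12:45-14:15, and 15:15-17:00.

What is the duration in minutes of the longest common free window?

Sofia → UTC: 06:45–09:45, 10:15–13:15.
Diego → UTC: 05:30–07:45, 08:30–10:00, 11:15–11:45.
Mina → UTC: 09:30–11:00, 12:45–14:15, 15:15–17:00.
Sofia ∩ Diego: 06:45–07:45, 08:30–09:45, 11:15–11:45.
Sofia ∩ Diego ∩ Mina: 09:30–09:45.
Single common window of 15 minutes.

15 minutes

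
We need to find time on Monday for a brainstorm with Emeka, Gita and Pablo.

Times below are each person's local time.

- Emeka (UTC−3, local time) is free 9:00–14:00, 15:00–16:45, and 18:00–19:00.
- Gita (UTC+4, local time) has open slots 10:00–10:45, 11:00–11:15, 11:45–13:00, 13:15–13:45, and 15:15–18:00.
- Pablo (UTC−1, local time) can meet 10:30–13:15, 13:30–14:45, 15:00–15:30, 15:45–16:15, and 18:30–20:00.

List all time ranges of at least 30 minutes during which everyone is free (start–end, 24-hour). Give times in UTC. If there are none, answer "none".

Emeka → UTC: 12:00–17:00, 18:00–19:45, 21:00–22:00.
Gita → UTC: 06:00–06:45, 07:00–07:15, 07:45–09:00, 09:15–09:45, 11:15–14:00.
Pablo → UTC: 11:30–14:15, 14:30–15:45, 16:00–16:30, 16:45–17:15, 19:30–21:00.
Emeka ∩ Gita: 12:00–14:00.
Emeka ∩ Gita ∩ Pablo: 12:00–14:00.
Windows ≥ 30 min: 12:00–14:00.

12:00–14:00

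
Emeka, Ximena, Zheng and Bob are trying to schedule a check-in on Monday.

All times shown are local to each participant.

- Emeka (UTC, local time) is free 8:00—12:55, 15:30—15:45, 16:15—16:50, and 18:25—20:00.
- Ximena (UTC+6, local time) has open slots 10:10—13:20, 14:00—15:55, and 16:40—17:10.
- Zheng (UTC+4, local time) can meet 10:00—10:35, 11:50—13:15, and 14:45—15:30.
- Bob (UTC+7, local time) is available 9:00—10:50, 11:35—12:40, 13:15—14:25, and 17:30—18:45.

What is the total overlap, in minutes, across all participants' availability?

25 minutes

Emeka → UTC: 08:00–12:55, 15:30–15:45, 16:15–16:50, 18:25–20:00.
Ximena → UTC: 04:10–07:20, 08:00–09:55, 10:40–11:10.
Zheng → UTC: 06:00–06:35, 07:50–09:15, 10:45–11:30.
Bob → UTC: 02:00–03:50, 04:35–05:40, 06:15–07:25, 10:30–11:45.
Emeka ∩ Ximena: 08:00–09:55, 10:40–11:10.
Emeka ∩ Ximena ∩ Zheng: 08:00–09:15, 10:45–11:10.
Emeka ∩ Ximena ∩ Zheng ∩ Bob: 10:45–11:10.
Total common minutes: 25.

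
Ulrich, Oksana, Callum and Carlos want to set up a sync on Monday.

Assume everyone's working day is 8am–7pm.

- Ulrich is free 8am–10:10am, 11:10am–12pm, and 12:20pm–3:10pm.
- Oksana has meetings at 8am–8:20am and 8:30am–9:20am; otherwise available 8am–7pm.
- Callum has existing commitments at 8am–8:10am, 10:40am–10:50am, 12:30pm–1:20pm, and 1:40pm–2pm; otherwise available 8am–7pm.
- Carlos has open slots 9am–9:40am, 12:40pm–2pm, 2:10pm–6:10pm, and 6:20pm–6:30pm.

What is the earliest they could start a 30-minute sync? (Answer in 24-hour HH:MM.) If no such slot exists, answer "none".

14:10

Oksana free within 08:00–19:00: 08:20–08:30, 09:20–19:00.
Callum free within 08:00–19:00: 08:10–10:40, 10:50–12:30, 13:20–13:40, 14:00–19:00.
Ulrich ∩ Oksana: 08:20–08:30, 09:20–10:10, 11:10–12:00, 12:20–15:10.
Ulrich ∩ Oksana ∩ Callum: 08:20–08:30, 09:20–10:10, 11:10–12:00, 12:20–12:30, 13:20–13:40, 14:00–15:10.
Ulrich ∩ Oksana ∩ Callum ∩ Carlos: 09:20–09:40, 13:20–13:40, 14:10–15:10.
Windows ≥ 30 min: 14:10–15:10.
Earliest such window starts at 14:10.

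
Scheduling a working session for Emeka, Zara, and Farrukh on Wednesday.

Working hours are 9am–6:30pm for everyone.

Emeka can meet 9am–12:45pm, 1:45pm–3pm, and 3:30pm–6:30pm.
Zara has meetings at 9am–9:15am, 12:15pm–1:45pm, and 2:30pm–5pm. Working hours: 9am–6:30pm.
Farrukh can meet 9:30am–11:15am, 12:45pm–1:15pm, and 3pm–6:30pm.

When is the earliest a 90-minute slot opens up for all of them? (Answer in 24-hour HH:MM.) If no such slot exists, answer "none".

09:30

Zara free within 09:00–18:30: 09:15–12:15, 13:45–14:30, 17:00–18:30.
Emeka ∩ Zara: 09:15–12:15, 13:45–14:30, 17:00–18:30.
Emeka ∩ Zara ∩ Farrukh: 09:30–11:15, 17:00–18:30.
Windows ≥ 90 min: 09:30–11:15, 17:00–18:30.
Earliest such window starts at 09:30.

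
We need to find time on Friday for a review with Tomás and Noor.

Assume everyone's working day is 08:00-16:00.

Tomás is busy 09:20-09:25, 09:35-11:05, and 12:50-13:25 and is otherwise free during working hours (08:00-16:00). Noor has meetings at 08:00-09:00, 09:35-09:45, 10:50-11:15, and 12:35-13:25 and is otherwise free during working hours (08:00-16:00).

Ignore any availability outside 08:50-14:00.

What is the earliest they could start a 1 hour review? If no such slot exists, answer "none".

11:15

Tomás free within 08:00–16:00: 08:00–09:20, 09:25–09:35, 11:05–12:50, 13:25–16:00.
Noor free within 08:00–16:00: 09:00–09:35, 09:45–10:50, 11:15–12:35, 13:25–16:00.
Tomás ∩ Noor: 09:00–09:20, 09:25–09:35, 11:15–12:35, 13:25–16:00.
Restricted to 08:50–14:00: 09:00–09:20, 09:25–09:35, 11:15–12:35, 13:25–14:00.
Windows ≥ 60 min: 11:15–12:35.
Earliest such window starts at 11:15.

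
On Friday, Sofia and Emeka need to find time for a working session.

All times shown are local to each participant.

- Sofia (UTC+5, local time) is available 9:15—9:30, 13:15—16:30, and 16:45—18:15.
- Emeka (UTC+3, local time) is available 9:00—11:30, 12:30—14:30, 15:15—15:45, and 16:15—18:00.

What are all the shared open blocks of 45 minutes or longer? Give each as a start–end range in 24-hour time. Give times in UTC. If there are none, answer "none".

Sofia → UTC: 04:15–04:30, 08:15–11:30, 11:45–13:15.
Emeka → UTC: 06:00–08:30, 09:30–11:30, 12:15–12:45, 13:15–15:00.
Sofia ∩ Emeka: 08:15–08:30, 09:30–11:30, 12:15–12:45.
Windows ≥ 45 min: 09:30–11:30.

09:30–11:30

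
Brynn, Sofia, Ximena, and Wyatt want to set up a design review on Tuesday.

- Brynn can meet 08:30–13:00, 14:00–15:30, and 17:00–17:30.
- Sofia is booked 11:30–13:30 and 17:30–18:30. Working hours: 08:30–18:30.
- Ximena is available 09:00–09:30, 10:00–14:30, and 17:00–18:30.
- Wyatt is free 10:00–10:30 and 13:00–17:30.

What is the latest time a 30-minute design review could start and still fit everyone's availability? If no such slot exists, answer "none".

Sofia free within 08:30–18:30: 08:30–11:30, 13:30–17:30.
Brynn ∩ Sofia: 08:30–11:30, 14:00–15:30, 17:00–17:30.
Brynn ∩ Sofia ∩ Ximena: 09:00–09:30, 10:00–11:30, 14:00–14:30, 17:00–17:30.
Brynn ∩ Sofia ∩ Ximena ∩ Wyatt: 10:00–10:30, 14:00–14:30, 17:00–17:30.
Windows ≥ 30 min: 10:00–10:30, 14:00–14:30, 17:00–17:30.
Latest start in the last window 17:00–17:30 is 17:30 − 30 min = 17:00.

17:00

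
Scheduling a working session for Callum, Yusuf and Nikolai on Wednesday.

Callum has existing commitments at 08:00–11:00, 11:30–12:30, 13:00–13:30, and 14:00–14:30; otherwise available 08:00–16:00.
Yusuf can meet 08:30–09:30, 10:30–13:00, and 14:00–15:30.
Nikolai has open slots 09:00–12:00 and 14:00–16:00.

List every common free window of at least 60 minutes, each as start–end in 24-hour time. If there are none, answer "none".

Callum free within 08:00–16:00: 11:00–11:30, 12:30–13:00, 13:30–14:00, 14:30–16:00.
Callum ∩ Yusuf: 11:00–11:30, 12:30–13:00, 14:30–15:30.
Callum ∩ Yusuf ∩ Nikolai: 11:00–11:30, 14:30–15:30.
Windows ≥ 60 min: 14:30–15:30.

14:30–15:30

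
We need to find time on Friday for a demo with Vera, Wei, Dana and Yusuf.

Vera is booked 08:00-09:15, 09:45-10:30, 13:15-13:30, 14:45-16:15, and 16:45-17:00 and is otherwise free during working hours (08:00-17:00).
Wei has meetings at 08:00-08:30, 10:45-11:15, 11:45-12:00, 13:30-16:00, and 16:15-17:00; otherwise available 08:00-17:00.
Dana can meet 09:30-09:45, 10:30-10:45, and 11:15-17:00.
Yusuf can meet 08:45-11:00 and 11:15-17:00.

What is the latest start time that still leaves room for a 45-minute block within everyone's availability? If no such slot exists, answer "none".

Vera free within 08:00–17:00: 09:15–09:45, 10:30–13:15, 13:30–14:45, 16:15–16:45.
Wei free within 08:00–17:00: 08:30–10:45, 11:15–11:45, 12:00–13:30, 16:00–16:15.
Vera ∩ Wei: 09:15–09:45, 10:30–10:45, 11:15–11:45, 12:00–13:15.
Vera ∩ Wei ∩ Dana: 09:30–09:45, 10:30–10:45, 11:15–11:45, 12:00–13:15.
Vera ∩ Wei ∩ Dana ∩ Yusuf: 09:30–09:45, 10:30–10:45, 11:15–11:45, 12:00–13:15.
Windows ≥ 45 min: 12:00–13:15.
Latest start in the last window 12:00–13:15 is 13:15 − 45 min = 12:30.

12:30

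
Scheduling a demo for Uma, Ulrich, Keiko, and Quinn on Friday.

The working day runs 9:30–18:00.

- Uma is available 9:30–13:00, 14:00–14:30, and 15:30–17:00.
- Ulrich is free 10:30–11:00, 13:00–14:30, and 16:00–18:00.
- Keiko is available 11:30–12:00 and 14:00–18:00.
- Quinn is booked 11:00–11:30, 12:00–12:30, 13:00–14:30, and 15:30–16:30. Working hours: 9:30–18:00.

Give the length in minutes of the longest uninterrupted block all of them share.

30 minutes

Quinn free within 09:30–18:00: 09:30–11:00, 11:30–12:00, 12:30–13:00, 14:30–15:30, 16:30–18:00.
Uma ∩ Ulrich: 10:30–11:00, 14:00–14:30, 16:00–17:00.
Uma ∩ Ulrich ∩ Keiko: 14:00–14:30, 16:00–17:00.
Uma ∩ Ulrich ∩ Keiko ∩ Quinn: 16:30–17:00.
Single common window of 30 minutes.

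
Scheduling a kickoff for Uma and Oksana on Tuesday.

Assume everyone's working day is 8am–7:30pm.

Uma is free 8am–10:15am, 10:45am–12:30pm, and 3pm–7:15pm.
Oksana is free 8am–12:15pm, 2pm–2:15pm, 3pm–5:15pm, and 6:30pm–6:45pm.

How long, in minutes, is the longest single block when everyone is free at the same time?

Uma ∩ Oksana: 08:00–10:15, 10:45–12:15, 15:00–17:15, 18:30–18:45.
Common window lengths: 135, 90, 135, 15 min; longest is 135.

135 minutes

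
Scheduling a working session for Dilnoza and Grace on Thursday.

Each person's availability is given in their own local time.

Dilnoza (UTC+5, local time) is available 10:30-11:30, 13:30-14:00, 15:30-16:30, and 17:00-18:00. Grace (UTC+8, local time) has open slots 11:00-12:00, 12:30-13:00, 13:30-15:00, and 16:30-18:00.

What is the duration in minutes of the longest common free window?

Dilnoza → UTC: 05:30–06:30, 08:30–09:00, 10:30–11:30, 12:00–13:00.
Grace → UTC: 03:00–04:00, 04:30–05:00, 05:30–07:00, 08:30–10:00.
Dilnoza ∩ Grace: 05:30–06:30, 08:30–09:00.
Common window lengths: 60, 30 min; longest is 60.

60 minutes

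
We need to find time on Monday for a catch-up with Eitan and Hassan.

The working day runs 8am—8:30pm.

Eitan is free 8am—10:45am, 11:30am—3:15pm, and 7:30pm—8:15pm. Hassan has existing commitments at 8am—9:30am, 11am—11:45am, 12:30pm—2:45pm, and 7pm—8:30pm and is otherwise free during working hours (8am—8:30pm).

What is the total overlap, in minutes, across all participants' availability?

150 minutes

Hassan free within 08:00–20:30: 09:30–11:00, 11:45–12:30, 14:45–19:00.
Eitan ∩ Hassan: 09:30–10:45, 11:45–12:30, 14:45–15:15.
Total common minutes: 75 + 45 + 30 = 150.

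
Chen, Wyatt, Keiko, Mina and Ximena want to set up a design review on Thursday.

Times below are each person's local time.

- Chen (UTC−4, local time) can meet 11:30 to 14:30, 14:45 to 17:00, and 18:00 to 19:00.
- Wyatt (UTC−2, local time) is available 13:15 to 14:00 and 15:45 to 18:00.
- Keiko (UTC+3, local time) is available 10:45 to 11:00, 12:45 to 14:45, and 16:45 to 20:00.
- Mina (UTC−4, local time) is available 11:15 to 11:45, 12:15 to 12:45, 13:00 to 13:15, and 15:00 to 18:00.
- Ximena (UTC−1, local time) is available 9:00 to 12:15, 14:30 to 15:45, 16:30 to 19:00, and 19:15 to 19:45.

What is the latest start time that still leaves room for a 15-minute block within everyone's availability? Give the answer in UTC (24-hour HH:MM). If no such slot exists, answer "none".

15:30

Chen → UTC: 15:30–18:30, 18:45–21:00, 22:00–23:00.
Wyatt → UTC: 15:15–16:00, 17:45–20:00.
Keiko → UTC: 07:45–08:00, 09:45–11:45, 13:45–17:00.
Mina → UTC: 15:15–15:45, 16:15–16:45, 17:00–17:15, 19:00–22:00.
Ximena → UTC: 10:00–13:15, 15:30–16:45, 17:30–20:00, 20:15–20:45.
Chen ∩ Wyatt: 15:30–16:00, 17:45–18:30, 18:45–20:00.
Chen ∩ Wyatt ∩ Keiko: 15:30–16:00.
Chen ∩ Wyatt ∩ Keiko ∩ Mina: 15:30–15:45.
Chen ∩ Wyatt ∩ Keiko ∩ Mina ∩ Ximena: 15:30–15:45.
Windows ≥ 15 min: 15:30–15:45.
Latest start in the last window 15:30–15:45 is 15:45 − 15 min = 15:30.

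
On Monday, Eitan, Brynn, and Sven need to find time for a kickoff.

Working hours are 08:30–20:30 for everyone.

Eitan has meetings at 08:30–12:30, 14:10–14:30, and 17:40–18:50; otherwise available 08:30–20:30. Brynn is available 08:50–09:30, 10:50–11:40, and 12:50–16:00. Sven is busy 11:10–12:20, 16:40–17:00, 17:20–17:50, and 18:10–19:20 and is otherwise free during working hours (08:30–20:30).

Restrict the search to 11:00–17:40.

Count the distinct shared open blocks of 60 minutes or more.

Eitan free within 08:30–20:30: 12:30–14:10, 14:30–17:40, 18:50–20:30.
Sven free within 08:30–20:30: 08:30–11:10, 12:20–16:40, 17:00–17:20, 17:50–18:10, 19:20–20:30.
Eitan ∩ Brynn: 12:50–14:10, 14:30–16:00.
Eitan ∩ Brynn ∩ Sven: 12:50–14:10, 14:30–16:00.
Restricted to 11:00–17:40: 12:50–14:10, 14:30–16:00.
Windows ≥ 60 min: 12:50–14:10, 14:30–16:00.
That's 2 windows.

2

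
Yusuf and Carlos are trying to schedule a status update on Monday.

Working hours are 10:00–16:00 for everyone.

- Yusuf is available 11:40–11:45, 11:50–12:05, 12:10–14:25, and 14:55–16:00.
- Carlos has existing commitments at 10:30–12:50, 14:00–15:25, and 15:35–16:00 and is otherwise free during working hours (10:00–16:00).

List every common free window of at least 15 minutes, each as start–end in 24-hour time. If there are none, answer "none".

Carlos free within 10:00–16:00: 10:00–10:30, 12:50–14:00, 15:25–15:35.
Yusuf ∩ Carlos: 12:50–14:00, 15:25–15:35.
Windows ≥ 15 min: 12:50–14:00.

12:50–14:00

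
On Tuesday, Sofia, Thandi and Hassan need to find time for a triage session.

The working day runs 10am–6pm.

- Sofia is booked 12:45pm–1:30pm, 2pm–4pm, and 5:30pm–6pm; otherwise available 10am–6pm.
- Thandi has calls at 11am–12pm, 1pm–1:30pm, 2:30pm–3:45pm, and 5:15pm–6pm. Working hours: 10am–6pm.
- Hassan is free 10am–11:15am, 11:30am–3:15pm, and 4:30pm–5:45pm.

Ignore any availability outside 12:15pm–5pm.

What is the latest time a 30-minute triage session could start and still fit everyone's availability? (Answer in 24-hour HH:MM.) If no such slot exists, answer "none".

Sofia free within 10:00–18:00: 10:00–12:45, 13:30–14:00, 16:00–17:30.
Thandi free within 10:00–18:00: 10:00–11:00, 12:00–13:00, 13:30–14:30, 15:45–17:15.
Sofia ∩ Thandi: 10:00–11:00, 12:00–12:45, 13:30–14:00, 16:00–17:15.
Sofia ∩ Thandi ∩ Hassan: 10:00–11:00, 12:00–12:45, 13:30–14:00, 16:30–17:15.
Restricted to 12:15–17:00: 12:15–12:45, 13:30–14:00, 16:30–17:00.
Windows ≥ 30 min: 12:15–12:45, 13:30–14:00, 16:30–17:00.
Latest start in the last window 16:30–17:00 is 17:00 − 30 min = 16:30.

16:30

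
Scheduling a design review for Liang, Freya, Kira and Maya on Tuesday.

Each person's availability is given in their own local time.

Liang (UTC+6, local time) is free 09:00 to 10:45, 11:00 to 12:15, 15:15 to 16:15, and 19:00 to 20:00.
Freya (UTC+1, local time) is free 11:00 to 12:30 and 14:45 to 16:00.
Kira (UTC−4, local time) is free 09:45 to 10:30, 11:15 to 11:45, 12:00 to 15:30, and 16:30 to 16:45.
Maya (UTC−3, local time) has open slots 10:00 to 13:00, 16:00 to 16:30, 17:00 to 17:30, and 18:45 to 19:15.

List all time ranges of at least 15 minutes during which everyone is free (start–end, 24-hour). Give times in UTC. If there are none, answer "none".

13:45–14:00

Liang → UTC: 03:00–04:45, 05:00–06:15, 09:15–10:15, 13:00–14:00.
Freya → UTC: 10:00–11:30, 13:45–15:00.
Kira → UTC: 13:45–14:30, 15:15–15:45, 16:00–19:30, 20:30–20:45.
Maya → UTC: 13:00–16:00, 19:00–19:30, 20:00–20:30, 21:45–22:15.
Liang ∩ Freya: 10:00–10:15, 13:45–14:00.
Liang ∩ Freya ∩ Kira: 13:45–14:00.
Liang ∩ Freya ∩ Kira ∩ Maya: 13:45–14:00.
Windows ≥ 15 min: 13:45–14:00.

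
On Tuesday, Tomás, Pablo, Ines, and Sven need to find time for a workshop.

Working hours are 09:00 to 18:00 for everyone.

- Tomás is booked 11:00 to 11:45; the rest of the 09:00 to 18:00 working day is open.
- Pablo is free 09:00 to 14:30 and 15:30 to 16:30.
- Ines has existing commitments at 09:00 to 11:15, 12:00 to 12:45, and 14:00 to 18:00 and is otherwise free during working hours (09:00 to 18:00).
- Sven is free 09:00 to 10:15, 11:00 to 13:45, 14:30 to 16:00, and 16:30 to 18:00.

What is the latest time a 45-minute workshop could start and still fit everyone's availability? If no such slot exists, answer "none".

Tomás free within 09:00–18:00: 09:00–11:00, 11:45–18:00.
Ines free within 09:00–18:00: 11:15–12:00, 12:45–14:00.
Tomás ∩ Pablo: 09:00–11:00, 11:45–14:30, 15:30–16:30.
Tomás ∩ Pablo ∩ Ines: 11:45–12:00, 12:45–14:00.
Tomás ∩ Pablo ∩ Ines ∩ Sven: 11:45–12:00, 12:45–13:45.
Windows ≥ 45 min: 12:45–13:45.
Latest start in the last window 12:45–13:45 is 13:45 − 45 min = 13:00.

13:00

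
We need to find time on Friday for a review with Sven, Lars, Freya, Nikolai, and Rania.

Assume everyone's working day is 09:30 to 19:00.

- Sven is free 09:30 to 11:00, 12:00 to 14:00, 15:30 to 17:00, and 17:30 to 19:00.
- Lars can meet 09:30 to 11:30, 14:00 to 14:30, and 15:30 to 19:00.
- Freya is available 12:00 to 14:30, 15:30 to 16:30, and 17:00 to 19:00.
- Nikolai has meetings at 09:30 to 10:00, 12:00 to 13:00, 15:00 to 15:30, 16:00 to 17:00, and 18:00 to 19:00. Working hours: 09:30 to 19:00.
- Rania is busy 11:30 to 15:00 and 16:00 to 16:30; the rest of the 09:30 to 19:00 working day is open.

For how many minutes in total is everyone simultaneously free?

60 minutes

Nikolai free within 09:30–19:00: 10:00–12:00, 13:00–15:00, 15:30–16:00, 17:00–18:00.
Rania free within 09:30–19:00: 09:30–11:30, 15:00–16:00, 16:30–19:00.
Sven ∩ Lars: 09:30–11:00, 15:30–17:00, 17:30–19:00.
Sven ∩ Lars ∩ Freya: 15:30–16:30, 17:30–19:00.
Sven ∩ Lars ∩ Freya ∩ Nikolai: 15:30–16:00, 17:30–18:00.
Sven ∩ Lars ∩ Freya ∩ Nikolai ∩ Rania: 15:30–16:00, 17:30–18:00.
Total common minutes: 30 + 30 = 60.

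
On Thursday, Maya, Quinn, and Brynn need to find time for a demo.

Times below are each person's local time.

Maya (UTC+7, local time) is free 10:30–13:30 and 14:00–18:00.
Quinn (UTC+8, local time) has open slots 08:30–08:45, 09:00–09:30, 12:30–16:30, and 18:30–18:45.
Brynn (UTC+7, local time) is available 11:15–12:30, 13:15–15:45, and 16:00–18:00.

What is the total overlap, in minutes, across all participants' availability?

180 minutes

Maya → UTC: 03:30–06:30, 07:00–11:00.
Quinn → UTC: 00:30–00:45, 01:00–01:30, 04:30–08:30, 10:30–10:45.
Brynn → UTC: 04:15–05:30, 06:15–08:45, 09:00–11:00.
Maya ∩ Quinn: 04:30–06:30, 07:00–08:30, 10:30–10:45.
Maya ∩ Quinn ∩ Brynn: 04:30–05:30, 06:15–06:30, 07:00–08:30, 10:30–10:45.
Total common minutes: 60 + 15 + 90 + 15 = 180.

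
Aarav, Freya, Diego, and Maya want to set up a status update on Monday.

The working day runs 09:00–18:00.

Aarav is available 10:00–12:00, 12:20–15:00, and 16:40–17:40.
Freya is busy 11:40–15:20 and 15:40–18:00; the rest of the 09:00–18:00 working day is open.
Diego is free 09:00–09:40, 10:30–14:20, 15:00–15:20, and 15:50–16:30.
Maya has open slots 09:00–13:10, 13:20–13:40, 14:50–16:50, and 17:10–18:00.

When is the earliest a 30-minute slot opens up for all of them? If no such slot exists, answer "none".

10:30

Freya free within 09:00–18:00: 09:00–11:40, 15:20–15:40.
Aarav ∩ Freya: 10:00–11:40.
Aarav ∩ Freya ∩ Diego: 10:30–11:40.
Aarav ∩ Freya ∩ Diego ∩ Maya: 10:30–11:40.
Windows ≥ 30 min: 10:30–11:40.
Earliest such window starts at 10:30.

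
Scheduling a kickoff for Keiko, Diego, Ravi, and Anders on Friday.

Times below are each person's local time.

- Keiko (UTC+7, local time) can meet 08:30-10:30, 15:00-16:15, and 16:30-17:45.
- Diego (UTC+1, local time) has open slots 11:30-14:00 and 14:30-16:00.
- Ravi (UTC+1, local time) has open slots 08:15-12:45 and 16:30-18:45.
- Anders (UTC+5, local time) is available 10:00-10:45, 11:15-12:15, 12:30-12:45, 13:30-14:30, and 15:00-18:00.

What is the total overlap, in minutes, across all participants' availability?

Keiko → UTC: 01:30–03:30, 08:00–09:15, 09:30–10:45.
Diego → UTC: 10:30–13:00, 13:30–15:00.
Ravi → UTC: 07:15–11:45, 15:30–17:45.
Anders → UTC: 05:00–05:45, 06:15–07:15, 07:30–07:45, 08:30–09:30, 10:00–13:00.
Keiko ∩ Diego: 10:30–10:45.
Keiko ∩ Diego ∩ Ravi: 10:30–10:45.
Keiko ∩ Diego ∩ Ravi ∩ Anders: 10:30–10:45.
Total common minutes: 15.

15 minutes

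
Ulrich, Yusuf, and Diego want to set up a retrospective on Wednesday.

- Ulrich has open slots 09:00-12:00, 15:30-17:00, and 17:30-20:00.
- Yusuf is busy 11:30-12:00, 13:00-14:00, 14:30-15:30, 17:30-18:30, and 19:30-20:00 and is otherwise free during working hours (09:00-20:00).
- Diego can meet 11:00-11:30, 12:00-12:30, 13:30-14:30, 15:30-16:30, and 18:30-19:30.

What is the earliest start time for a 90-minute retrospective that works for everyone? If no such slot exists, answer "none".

none

Yusuf free within 09:00–20:00: 09:00–11:30, 12:00–13:00, 14:00–14:30, 15:30–17:30, 18:30–19:30.
Ulrich ∩ Yusuf: 09:00–11:30, 15:30–17:00, 18:30–19:30.
Ulrich ∩ Yusuf ∩ Diego: 11:00–11:30, 15:30–16:30, 18:30–19:30.
Windows ≥ 90 min: (none).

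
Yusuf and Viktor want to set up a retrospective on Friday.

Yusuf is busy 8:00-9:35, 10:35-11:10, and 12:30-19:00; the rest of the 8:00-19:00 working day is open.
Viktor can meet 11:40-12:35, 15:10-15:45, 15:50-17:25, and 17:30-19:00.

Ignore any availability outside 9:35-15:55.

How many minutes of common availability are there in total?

50 minutes

Yusuf free within 08:00–19:00: 09:35–10:35, 11:10–12:30.
Yusuf ∩ Viktor: 11:40–12:30.
Restricted to 09:35–15:55: 11:40–12:30.
Total common minutes: 50.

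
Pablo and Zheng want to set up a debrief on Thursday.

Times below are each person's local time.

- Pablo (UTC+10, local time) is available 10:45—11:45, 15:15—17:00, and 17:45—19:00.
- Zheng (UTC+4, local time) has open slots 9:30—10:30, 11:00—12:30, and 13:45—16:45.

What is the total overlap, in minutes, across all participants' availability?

Pablo → UTC: 00:45–01:45, 05:15–07:00, 07:45–09:00.
Zheng → UTC: 05:30–06:30, 07:00–08:30, 09:45–12:45.
Pablo ∩ Zheng: 05:30–06:30, 07:45–08:30.
Total common minutes: 60 + 45 = 105.

105 minutes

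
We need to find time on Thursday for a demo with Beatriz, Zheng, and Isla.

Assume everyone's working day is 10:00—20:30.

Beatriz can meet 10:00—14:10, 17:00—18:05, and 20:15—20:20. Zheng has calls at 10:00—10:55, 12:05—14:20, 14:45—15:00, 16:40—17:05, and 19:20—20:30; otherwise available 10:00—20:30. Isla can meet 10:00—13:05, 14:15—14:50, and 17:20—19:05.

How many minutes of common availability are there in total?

Zheng free within 10:00–20:30: 10:55–12:05, 14:20–14:45, 15:00–16:40, 17:05–19:20.
Beatriz ∩ Zheng: 10:55–12:05, 17:05–18:05.
Beatriz ∩ Zheng ∩ Isla: 10:55–12:05, 17:20–18:05.
Total common minutes: 70 + 45 = 115.

115 minutes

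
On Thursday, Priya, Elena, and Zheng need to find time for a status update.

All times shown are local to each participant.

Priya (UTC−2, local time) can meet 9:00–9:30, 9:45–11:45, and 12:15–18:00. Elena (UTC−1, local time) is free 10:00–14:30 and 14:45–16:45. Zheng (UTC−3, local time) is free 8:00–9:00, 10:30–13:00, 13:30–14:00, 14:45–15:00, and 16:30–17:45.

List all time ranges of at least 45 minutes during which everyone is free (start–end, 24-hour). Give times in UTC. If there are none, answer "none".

14:15–15:30

Priya → UTC: 11:00–11:30, 11:45–13:45, 14:15–20:00.
Elena → UTC: 11:00–15:30, 15:45–17:45.
Zheng → UTC: 11:00–12:00, 13:30–16:00, 16:30–17:00, 17:45–18:00, 19:30–20:45.
Priya ∩ Elena: 11:00–11:30, 11:45–13:45, 14:15–15:30, 15:45–17:45.
Priya ∩ Elena ∩ Zheng: 11:00–11:30, 11:45–12:00, 13:30–13:45, 14:15–15:30, 15:45–16:00, 16:30–17:00.
Windows ≥ 45 min: 14:15–15:30.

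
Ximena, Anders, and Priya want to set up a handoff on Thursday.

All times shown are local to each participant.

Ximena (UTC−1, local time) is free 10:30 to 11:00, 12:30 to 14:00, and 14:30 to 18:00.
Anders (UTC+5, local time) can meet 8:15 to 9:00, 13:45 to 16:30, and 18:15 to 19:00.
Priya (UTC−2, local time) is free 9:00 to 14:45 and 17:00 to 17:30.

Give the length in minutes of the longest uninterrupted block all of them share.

30 minutes

Ximena → UTC: 11:30–12:00, 13:30–15:00, 15:30–19:00.
Anders → UTC: 03:15–04:00, 08:45–11:30, 13:15–14:00.
Priya → UTC: 11:00–16:45, 19:00–19:30.
Ximena ∩ Anders: 13:30–14:00.
Ximena ∩ Anders ∩ Priya: 13:30–14:00.
Single common window of 30 minutes.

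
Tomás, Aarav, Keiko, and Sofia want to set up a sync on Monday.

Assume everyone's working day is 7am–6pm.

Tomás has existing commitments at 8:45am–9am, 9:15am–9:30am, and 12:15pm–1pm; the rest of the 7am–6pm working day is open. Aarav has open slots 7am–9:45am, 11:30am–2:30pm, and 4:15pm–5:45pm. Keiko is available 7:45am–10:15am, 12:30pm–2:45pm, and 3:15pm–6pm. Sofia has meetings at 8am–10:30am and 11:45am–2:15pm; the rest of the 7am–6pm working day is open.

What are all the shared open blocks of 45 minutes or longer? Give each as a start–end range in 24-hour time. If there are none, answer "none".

Tomás free within 07:00–18:00: 07:00–08:45, 09:00–09:15, 09:30–12:15, 13:00–18:00.
Sofia free within 07:00–18:00: 07:00–08:00, 10:30–11:45, 14:15–18:00.
Tomás ∩ Aarav: 07:00–08:45, 09:00–09:15, 09:30–09:45, 11:30–12:15, 13:00–14:30, 16:15–17:45.
Tomás ∩ Aarav ∩ Keiko: 07:45–08:45, 09:00–09:15, 09:30–09:45, 13:00–14:30, 16:15–17:45.
Tomás ∩ Aarav ∩ Keiko ∩ Sofia: 07:45–08:00, 14:15–14:30, 16:15–17:45.
Windows ≥ 45 min: 16:15–17:45.

16:15–17:45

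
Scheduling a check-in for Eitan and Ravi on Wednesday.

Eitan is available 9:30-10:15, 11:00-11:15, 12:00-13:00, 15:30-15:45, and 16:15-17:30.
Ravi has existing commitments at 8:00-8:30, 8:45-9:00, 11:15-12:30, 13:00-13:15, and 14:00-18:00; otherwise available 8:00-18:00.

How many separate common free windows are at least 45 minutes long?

Ravi free within 08:00–18:00: 08:30–08:45, 09:00–11:15, 12:30–13:00, 13:15–14:00.
Eitan ∩ Ravi: 09:30–10:15, 11:00–11:15, 12:30–13:00.
Windows ≥ 45 min: 09:30–10:15.
That's 1 window.

1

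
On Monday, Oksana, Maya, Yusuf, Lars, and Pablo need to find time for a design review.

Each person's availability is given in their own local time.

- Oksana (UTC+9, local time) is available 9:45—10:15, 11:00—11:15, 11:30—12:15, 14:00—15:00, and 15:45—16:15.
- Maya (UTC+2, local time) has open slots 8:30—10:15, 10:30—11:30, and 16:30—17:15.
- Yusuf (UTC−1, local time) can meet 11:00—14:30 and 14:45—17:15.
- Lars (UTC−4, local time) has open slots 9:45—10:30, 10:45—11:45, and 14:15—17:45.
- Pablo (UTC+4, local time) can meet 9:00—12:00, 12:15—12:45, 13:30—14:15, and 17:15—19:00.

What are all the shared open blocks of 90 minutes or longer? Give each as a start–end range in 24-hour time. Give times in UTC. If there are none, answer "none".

Oksana → UTC: 00:45–01:15, 02:00–02:15, 02:30–03:15, 05:00–06:00, 06:45–07:15.
Maya → UTC: 06:30–08:15, 08:30–09:30, 14:30–15:15.
Yusuf → UTC: 12:00–15:30, 15:45–18:15.
Lars → UTC: 13:45–14:30, 14:45–15:45, 18:15–21:45.
Pablo → UTC: 05:00–08:00, 08:15–08:45, 09:30–10:15, 13:15–15:00.
Oksana ∩ Maya: 06:45–07:15.
Oksana ∩ Maya ∩ Yusuf: (none).
Oksana ∩ Maya ∩ Yusuf ∩ Lars: (none).
Oksana ∩ Maya ∩ Yusuf ∩ Lars ∩ Pablo: (none).
Windows ≥ 90 min: (none).

none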